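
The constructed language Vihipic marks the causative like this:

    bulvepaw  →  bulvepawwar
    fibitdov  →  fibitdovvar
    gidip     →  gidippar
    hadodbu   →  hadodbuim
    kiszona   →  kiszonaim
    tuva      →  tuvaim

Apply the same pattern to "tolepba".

tolepbaim

"tolepba" ends in a vowel. The stems ending in a vowel (hadodbu → hadodbuim, kiszona → kiszonaim, tuva → tuvaim) add -im.
So tolepba → tolepbaim.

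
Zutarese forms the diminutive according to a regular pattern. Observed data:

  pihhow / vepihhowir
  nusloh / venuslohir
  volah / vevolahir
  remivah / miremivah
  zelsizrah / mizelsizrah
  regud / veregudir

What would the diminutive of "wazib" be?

vewazibir

remivah and volah both end in -h yet inflect differently (miremivah, vevolahir), so the final letter is not what conditions the rule; the number of vowels is.
"wazib" has 2 vowels. The stems with 2 vowels (volah → vevolahir, pihhow → vepihhowir, nusloh → venuslohir) add ve- … -ir around the stem.
So wazib → vewazibir.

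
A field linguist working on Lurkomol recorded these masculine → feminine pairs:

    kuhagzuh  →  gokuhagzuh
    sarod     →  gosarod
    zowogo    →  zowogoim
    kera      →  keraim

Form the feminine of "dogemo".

dogemoim

sarod and zowogo both have last vowel 'o' yet inflect differently (gosarod, zowogoim), so the last vowel is not what conditions the rule; whether the stem ends in a vowel or a consonant is.
"dogemo" ends in a vowel. The stems ending in a vowel (zowogo → zowogoim, kera → keraim) add -im.
The other pattern: stems ending in a consonant add the prefix go-.
So dogemo → dogemoim.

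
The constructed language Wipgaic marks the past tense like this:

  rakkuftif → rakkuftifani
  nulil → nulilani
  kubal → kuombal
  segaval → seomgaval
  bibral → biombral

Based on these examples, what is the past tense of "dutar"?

duomtar

nulil and kubal both end in -l yet inflect differently (nulilani, kuombal), so the final letter is not what conditions the rule; the last vowel is.
"dutar" has last vowel 'a'. The stems whose last vowel is 'a' (kubal → kuombal, segaval → seomgaval, bibral → biombral) insert -om- after the first vowel.
So dutar → duomtar.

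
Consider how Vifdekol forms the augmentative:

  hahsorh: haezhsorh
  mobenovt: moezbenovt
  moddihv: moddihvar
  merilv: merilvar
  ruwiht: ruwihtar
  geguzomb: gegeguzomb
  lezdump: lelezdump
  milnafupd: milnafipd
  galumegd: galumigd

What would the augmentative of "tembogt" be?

tembigt

mobenovt and ruwiht both end in -t yet inflect differently (moezbenovt, ruwihtar), so the final letter is not what conditions the rule; the second-to-last letter is.
"tembogt" has second-to-last letter 'g'. The one such stem in the data (galumegd → galumigd) changes the last vowel to 'i' (as does milnafupd), so the same rule applies.
The other patterns: stems whose second-to-last letter is 'r' or 'v' insert -ez- after the first vowel; stems whose second-to-last letter is 'h' or 'l' add -ar; stems whose second-to-last letter is 'm' repeat the first consonant+vowel as a prefix.
So tembogt → tembigt.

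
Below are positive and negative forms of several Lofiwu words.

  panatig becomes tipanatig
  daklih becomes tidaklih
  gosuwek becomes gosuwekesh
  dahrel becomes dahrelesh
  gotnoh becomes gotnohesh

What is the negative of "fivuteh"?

daklih and gotnoh both end in -h yet inflect differently (tidaklih, gotnohesh), so the final letter is not what conditions the rule; the last vowel is.
"fivuteh" has last vowel 'e'. The stems whose last vowel is 'e' (gosuwek → gosuwekesh, dahrel → dahrelesh) add -esh.
So fivuteh → fivutehesh.

fivutehesh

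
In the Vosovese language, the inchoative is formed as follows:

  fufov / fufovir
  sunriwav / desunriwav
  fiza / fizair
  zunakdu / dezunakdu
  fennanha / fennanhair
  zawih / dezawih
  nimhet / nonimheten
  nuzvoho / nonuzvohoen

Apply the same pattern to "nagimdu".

nonagimduen

"nagimdu" begins with n-. The stems beginning with n- (nuzvoho → nonuzvohoen, nimhet → nonimheten) add no- … -en around the stem.
The other patterns: stems beginning with f- add -ir; stems beginning with s- or z- add the prefix de-.
So nagimdu → nonagimduen.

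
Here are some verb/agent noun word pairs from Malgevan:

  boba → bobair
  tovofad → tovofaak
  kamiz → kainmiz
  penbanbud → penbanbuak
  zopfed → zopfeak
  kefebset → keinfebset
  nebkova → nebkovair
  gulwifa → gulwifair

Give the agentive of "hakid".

tovofad and gulwifa both have last vowel 'a' yet inflect differently (tovofaak, gulwifair), so the last vowel is not what conditions the rule; the final letter is.
"hakid" ends in -d. The stems ending in -d (tovofad → tovofaak, penbanbud → penbanbuak, zopfed → zopfeak) drop the final letter and add -ak.
The other patterns: stems ending in -a add -ir; stems ending in -t or -z insert -in- after the first vowel.
So hakid → hakiak.

hakiak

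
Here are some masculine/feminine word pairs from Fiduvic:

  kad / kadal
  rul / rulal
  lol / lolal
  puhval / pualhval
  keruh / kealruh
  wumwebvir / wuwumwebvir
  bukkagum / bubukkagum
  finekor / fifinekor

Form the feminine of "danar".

daalnar

rul and puhval both end in -l yet inflect differently (rulal, pualhval), so the final letter is not what conditions the rule; the number of vowels is.
"danar" has 2 vowels. The stems with 2 vowels (puhval → pualhval, keruh → kealruh) insert -al- after the first vowel.
So danar → daalnar.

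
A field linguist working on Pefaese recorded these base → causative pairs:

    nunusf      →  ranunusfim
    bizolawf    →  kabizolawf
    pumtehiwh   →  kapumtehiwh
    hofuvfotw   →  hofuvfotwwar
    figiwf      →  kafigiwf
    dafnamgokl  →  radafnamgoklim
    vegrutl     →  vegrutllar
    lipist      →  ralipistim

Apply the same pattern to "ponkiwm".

kaponkiwm

figiwf and nunusf both end in -f yet inflect differently (kafigiwf, ranunusfim), so the final letter is not what conditions the rule; the second-to-last letter is.
"ponkiwm" has second-to-last letter 'w'. The stems whose second-to-last letter is 'w' (pumtehiwh → kapumtehiwh, figiwf → kafigiwf, bizolawf → kabizolawf) add the prefix ka-.
So ponkiwm → kaponkiwm.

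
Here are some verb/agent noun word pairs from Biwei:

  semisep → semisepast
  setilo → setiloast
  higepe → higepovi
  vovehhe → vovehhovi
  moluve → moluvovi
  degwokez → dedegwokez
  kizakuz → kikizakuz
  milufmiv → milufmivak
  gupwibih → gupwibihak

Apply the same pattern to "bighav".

"bighav" ends in -v. The one such stem in the data (milufmiv → milufmivak) adds -ak, so the same rule applies.
The other patterns: stems ending in -o or -p add -ast; stems ending in -e drop the final letter and add -ovi; stems ending in -z repeat the first consonant+vowel as a prefix.
So bighav → bighavak.

bighavak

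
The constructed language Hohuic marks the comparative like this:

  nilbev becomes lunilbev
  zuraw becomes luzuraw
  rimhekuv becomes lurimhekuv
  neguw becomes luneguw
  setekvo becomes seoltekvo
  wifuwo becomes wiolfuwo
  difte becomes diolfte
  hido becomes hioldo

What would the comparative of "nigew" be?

"nigew" ends in a consonant. The stems ending in a consonant (nilbev → lunilbev, zuraw → luzuraw, rimhekuv → lurimhekuv) add the prefix lu-.
So nigew → lunigew.

lunigew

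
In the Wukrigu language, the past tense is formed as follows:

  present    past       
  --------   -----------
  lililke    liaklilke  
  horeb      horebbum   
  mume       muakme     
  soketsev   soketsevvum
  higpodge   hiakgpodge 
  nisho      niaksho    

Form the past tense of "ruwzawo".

ruakwzawo

horeb and lililke both have last vowel 'e' yet inflect differently (horebbum, liaklilke), so the last vowel is not what conditions the rule; whether the stem ends in a vowel or a consonant is.
"ruwzawo" ends in a vowel. The stems ending in a vowel (lililke → liaklilke, higpodge → hiakgpodge, mume → muakme) insert -ak- after the first vowel.
The other pattern: stems ending in a consonant double the final consonant and add -um.
So ruwzawo → ruakwzawo.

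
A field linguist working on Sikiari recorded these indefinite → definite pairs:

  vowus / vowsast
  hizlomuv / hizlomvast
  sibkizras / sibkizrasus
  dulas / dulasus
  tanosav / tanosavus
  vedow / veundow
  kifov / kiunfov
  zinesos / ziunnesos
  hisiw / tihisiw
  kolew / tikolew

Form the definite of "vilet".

tivilet

vowus and sibkizras both end in -s yet inflect differently (vowsast, sibkizrasus), so the final letter is not what conditions the rule; the last vowel is.
"vilet" has last vowel 'e'. The one such stem in the data (kolew → tikolew) adds the prefix ti-, so the same rule applies.
The other patterns: stems whose last vowel is 'u' delete the last vowel and add -ast; stems whose last vowel is 'a' add -us; stems whose last vowel is 'o' insert -un- after the first vowel.
So vilet → tivilet.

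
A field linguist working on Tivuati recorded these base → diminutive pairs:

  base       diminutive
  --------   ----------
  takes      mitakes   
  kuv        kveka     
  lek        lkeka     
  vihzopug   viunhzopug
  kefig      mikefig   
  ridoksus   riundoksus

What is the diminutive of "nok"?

nkeka

"nok" has 1 vowel. The stems with 1 vowel (kuv → kveka, lek → lkeka) delete the last vowel and add -eka.
So nok → nkeka.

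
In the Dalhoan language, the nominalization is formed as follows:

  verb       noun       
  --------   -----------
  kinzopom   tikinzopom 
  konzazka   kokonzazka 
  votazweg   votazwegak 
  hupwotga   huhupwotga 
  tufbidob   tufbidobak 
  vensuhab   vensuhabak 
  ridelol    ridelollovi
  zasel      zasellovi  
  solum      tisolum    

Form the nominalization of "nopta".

kinzopom and ridelol both have last vowel 'o' yet inflect differently (tikinzopom, ridelollovi), so the last vowel is not what conditions the rule; the final letter is.
"nopta" ends in -a. The stems ending in -a (hupwotga → huhupwotga, konzazka → kokonzazka) repeat the first consonant+vowel as a prefix.
The other patterns: stems ending in -m add the prefix ti-; stems ending in -l double the final consonant and add -ovi; stems ending in -b or -g add -ak.
So nopta → nonopta.

nonopta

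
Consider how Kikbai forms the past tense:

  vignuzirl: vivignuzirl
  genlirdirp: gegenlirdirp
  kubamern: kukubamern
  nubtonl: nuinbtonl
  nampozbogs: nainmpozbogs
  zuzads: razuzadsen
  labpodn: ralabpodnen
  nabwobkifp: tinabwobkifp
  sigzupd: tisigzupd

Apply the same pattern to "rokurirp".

vignuzirl and nubtonl both end in -l yet inflect differently (vivignuzirl, nuinbtonl), so the final letter is not what conditions the rule; the second-to-last letter is.
"rokurirp" has second-to-last letter 'r'. The stems whose second-to-last letter is 'r' (vignuzirl → vivignuzirl, genlirdirp → gegenlirdirp, kubamern → kukubamern) repeat the first consonant+vowel as a prefix.
The other patterns: stems whose second-to-last letter is 'g' or 'n' insert -in- after the first vowel; stems whose second-to-last letter is 'd' add ra- … -en around the stem; stems whose second-to-last letter is 'f' or 'p' add the prefix ti-.
So rokurirp → rorokurirp.

rorokurirp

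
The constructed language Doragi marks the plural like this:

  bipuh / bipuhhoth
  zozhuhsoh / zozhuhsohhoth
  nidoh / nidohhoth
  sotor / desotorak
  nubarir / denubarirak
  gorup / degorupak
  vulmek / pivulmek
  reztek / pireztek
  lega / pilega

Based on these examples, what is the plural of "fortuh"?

zozhuhsoh and sotor both have last vowel 'o' yet inflect differently (zozhuhsohhoth, desotorak), so the last vowel is not what conditions the rule; the final letter is.
"fortuh" ends in -h. The stems ending in -h (bipuh → bipuhhoth, zozhuhsoh → zozhuhsohhoth, nidoh → nidohhoth) double the final consonant and add -oth.
So fortuh → fortuhhoth.

fortuhhoth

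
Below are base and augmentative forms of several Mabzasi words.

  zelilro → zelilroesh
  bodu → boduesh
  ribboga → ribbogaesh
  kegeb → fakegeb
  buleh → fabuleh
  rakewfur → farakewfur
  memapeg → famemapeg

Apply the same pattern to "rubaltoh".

rakewfur and bodu both have last vowel 'u' yet inflect differently (farakewfur, boduesh), so the last vowel is not what conditions the rule; whether the stem ends in a vowel or a consonant is.
"rubaltoh" ends in a consonant. The stems ending in a consonant (buleh → fabuleh, kegeb → fakegeb, rakewfur → farakewfur) add the prefix fa-.
So rubaltoh → farubaltoh.

farubaltoh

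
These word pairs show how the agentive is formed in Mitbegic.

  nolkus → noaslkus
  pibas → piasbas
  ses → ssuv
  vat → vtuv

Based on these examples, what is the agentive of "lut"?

nolkus and ses both end in -s yet inflect differently (noaslkus, ssuv), so the final letter is not what conditions the rule; the number of vowels is.
"lut" has 1 vowel. The stems with 1 vowel (ses → ssuv, vat → vtuv) delete the last vowel and add -uv.
So lut → ltuv.

ltuv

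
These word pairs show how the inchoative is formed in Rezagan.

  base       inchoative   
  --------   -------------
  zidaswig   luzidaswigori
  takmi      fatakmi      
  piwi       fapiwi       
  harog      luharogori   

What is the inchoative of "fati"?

fafati

piwi and zidaswig both have last vowel 'i' yet inflect differently (fapiwi, luzidaswigori), so the last vowel is not what conditions the rule; the final letter is.
"fati" ends in -i. The stems ending in -i (piwi → fapiwi, takmi → fatakmi) add the prefix fa-.
The other pattern: stems ending in -g add lu- … -ori around the stem.
So fati → fafati.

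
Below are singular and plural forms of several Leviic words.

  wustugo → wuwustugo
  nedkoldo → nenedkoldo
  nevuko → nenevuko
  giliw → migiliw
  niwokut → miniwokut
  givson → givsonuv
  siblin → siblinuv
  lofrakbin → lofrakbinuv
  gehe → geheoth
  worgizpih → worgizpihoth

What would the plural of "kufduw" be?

wustugo and givson both have last vowel 'o' yet inflect differently (wuwustugo, givsonuv), so the last vowel is not what conditions the rule; the final letter is.
"kufduw" ends in -w. The one such stem in the data (giliw → migiliw) adds the prefix mi-, so the same rule applies.
The other patterns: stems ending in -o repeat the first consonant+vowel as a prefix; stems ending in -n add -uv; stems ending in -e or -h add -oth.
So kufduw → mikufduw.

mikufduw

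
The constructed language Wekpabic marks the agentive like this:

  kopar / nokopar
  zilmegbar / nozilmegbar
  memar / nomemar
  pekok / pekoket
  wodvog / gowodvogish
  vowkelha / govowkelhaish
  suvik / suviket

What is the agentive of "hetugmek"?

pekok and wodvog both have last vowel 'o' yet inflect differently (pekoket, gowodvogish), so the last vowel is not what conditions the rule; the final letter is.
"hetugmek" ends in -k. The stems ending in -k (suvik → suviket, pekok → pekoket) add -et.
So hetugmek → hetugmeket.

hetugmeket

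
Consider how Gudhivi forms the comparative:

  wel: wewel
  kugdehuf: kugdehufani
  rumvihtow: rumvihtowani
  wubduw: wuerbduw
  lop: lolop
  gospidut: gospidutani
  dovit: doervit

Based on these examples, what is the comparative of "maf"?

dovit and gospidut both end in -t yet inflect differently (doervit, gospidutani), so the final letter is not what conditions the rule; the number of vowels is.
"maf" has 1 vowel. The stems with 1 vowel (lop → lolop, wel → wewel) repeat the first consonant+vowel as a prefix.
The other patterns: stems with 2 vowels insert -er- after the first vowel; stems with 3 vowels add -ani.
So maf → mamaf.

mamaf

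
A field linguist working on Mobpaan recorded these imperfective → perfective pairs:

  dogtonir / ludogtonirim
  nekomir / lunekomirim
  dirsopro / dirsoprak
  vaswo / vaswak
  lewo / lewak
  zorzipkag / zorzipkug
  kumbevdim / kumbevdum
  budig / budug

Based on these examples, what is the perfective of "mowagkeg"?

dogtonir and kumbevdim both have last vowel 'i' yet inflect differently (ludogtonirim, kumbevdum), so the last vowel is not what conditions the rule; the final letter is.
"mowagkeg" ends in -g. The stems ending in -g (zorzipkag → zorzipkug, budig → budug) change the last vowel to 'u'.
The other patterns: stems ending in -r add lu- … -im around the stem; stems ending in -o drop the final letter and add -ak.
So mowagkeg → mowagkug.

mowagkug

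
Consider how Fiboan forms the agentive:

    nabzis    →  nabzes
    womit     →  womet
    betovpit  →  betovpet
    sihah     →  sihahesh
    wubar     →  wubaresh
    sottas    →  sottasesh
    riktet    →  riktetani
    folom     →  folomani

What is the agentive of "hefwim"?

"hefwim" has last vowel 'i'. The stems whose last vowel is 'i' (nabzis → nabzes, womit → womet, betovpit → betovpet) change the last vowel to 'e'.
So hefwim → hefwem.

hefwem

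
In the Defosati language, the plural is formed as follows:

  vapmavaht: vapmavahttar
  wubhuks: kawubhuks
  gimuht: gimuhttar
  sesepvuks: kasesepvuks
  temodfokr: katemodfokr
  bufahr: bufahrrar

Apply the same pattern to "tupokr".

katupokr

"tupokr" has second-to-last letter 'k'. The stems whose second-to-last letter is 'k' (temodfokr → katemodfokr, sesepvuks → kasesepvuks, wubhuks → kawubhuks) add the prefix ka-.
So tupokr → katupokr.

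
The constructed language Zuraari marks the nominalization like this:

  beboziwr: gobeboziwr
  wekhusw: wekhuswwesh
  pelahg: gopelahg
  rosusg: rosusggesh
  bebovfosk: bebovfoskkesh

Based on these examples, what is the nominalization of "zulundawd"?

rosusg and pelahg both end in -g yet inflect differently (rosusggesh, gopelahg), so the final letter is not what conditions the rule; the second-to-last letter is.
"zulundawd" has second-to-last letter 'w'. The one such stem in the data (beboziwr → gobeboziwr) adds the prefix go-, so the same rule applies.
So zulundawd → gozulundawd.

gozulundawd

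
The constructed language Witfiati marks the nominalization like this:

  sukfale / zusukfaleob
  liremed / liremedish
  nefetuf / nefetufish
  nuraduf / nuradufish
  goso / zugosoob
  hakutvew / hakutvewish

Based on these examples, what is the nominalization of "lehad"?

lehadish

liremed and sukfale both have last vowel 'e' yet inflect differently (liremedish, zusukfaleob), so the last vowel is not what conditions the rule; whether the stem ends in a vowel or a consonant is.
"lehad" ends in a consonant. The stems ending in a consonant (nuraduf → nuradufish, liremed → liremedish, hakutvew → hakutvewish) add -ish.
So lehad → lehadish.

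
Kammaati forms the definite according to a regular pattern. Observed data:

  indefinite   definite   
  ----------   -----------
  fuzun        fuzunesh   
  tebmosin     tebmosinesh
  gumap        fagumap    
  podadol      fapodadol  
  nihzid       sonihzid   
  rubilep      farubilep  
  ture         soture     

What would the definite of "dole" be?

rubilep and ture both have last vowel 'e' yet inflect differently (farubilep, soture), so the last vowel is not what conditions the rule; the final letter is.
"dole" ends in -e. The one such stem in the data (ture → soture) adds the prefix so-, so the same rule applies.
So dole → sodole.

sodole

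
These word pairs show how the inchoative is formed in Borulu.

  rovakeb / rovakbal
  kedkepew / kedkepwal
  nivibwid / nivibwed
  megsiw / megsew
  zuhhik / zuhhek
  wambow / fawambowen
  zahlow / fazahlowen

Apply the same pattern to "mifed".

mifdal

"mifed" has last vowel 'e'. The stems whose last vowel is 'e' (rovakeb → rovakbal, kedkepew → kedkepwal) delete the last vowel and add -al.
The other patterns: stems whose last vowel is 'i' change the last vowel to 'e'; stems whose last vowel is 'o' add fa- … -en around the stem.
So mifed → mifdal.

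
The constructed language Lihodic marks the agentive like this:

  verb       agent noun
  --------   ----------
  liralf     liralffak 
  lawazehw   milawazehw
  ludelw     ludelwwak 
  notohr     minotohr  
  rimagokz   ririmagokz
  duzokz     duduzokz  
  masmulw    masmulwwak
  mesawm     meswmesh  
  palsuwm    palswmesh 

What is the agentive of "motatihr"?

mimotatihr

ludelw and lawazehw both end in -w yet inflect differently (ludelwwak, milawazehw), so the final letter is not what conditions the rule; the second-to-last letter is.
"motatihr" has second-to-last letter 'h'. The stems whose second-to-last letter is 'h' (notohr → minotohr, lawazehw → milawazehw) add the prefix mi-.
The other patterns: stems whose second-to-last letter is 'k' repeat the first consonant+vowel as a prefix; stems whose second-to-last letter is 'l' double the final consonant and add -ak; stems whose second-to-last letter is 'w' delete the last vowel and add -esh.
So motatihr → mimotatihr.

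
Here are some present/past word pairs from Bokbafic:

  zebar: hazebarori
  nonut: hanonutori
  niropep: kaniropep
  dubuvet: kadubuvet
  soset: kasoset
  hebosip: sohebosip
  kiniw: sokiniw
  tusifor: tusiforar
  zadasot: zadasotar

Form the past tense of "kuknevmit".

sokuknevmit

nonut and dubuvet both end in -t yet inflect differently (hanonutori, kadubuvet), so the final letter is not what conditions the rule; the last vowel is.
"kuknevmit" has last vowel 'i'. The stems whose last vowel is 'i' (hebosip → sohebosip, kiniw → sokiniw) add the prefix so-.
So kuknevmit → sokuknevmit.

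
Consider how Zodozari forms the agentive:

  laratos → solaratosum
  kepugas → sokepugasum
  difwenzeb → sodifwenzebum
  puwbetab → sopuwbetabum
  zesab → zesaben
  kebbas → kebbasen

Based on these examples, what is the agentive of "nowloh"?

difwenzeb and zesab both end in -b yet inflect differently (sodifwenzebum, zesaben), so the final letter is not what conditions the rule; the number of vowels is.
"nowloh" has 2 vowels. The stems with 2 vowels (zesab → zesaben, kebbas → kebbasen) add -en.
So nowloh → nowlohen.

nowlohen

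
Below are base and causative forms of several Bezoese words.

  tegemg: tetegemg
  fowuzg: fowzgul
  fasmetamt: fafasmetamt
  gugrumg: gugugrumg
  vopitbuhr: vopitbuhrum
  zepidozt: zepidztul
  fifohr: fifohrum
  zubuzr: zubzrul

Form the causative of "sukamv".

susukamv

zubuzr and vopitbuhr both end in -r yet inflect differently (zubzrul, vopitbuhrum), so the final letter is not what conditions the rule; the second-to-last letter is.
"sukamv" has second-to-last letter 'm'. The stems whose second-to-last letter is 'm' (fasmetamt → fafasmetamt, gugrumg → gugugrumg, tegemg → tetegemg) repeat the first consonant+vowel as a prefix.
So sukamv → susukamv.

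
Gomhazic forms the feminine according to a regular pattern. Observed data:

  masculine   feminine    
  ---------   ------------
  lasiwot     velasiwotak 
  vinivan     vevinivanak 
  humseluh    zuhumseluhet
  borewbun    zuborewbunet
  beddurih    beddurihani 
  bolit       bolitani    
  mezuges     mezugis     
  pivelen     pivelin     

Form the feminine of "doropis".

doropisani

vinivan and borewbun both end in -n yet inflect differently (vevinivanak, zuborewbunet), so the final letter is not what conditions the rule; the last vowel is.
"doropis" has last vowel 'i'. The stems whose last vowel is 'i' (beddurih → beddurihani, bolit → bolitani) add -ani.
So doropis → doropisani.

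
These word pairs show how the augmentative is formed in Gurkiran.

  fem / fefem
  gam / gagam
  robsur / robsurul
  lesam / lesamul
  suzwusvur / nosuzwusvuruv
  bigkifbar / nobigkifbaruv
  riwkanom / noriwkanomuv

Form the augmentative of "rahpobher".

norahpobheruv

fem and lesam both end in -m yet inflect differently (fefem, lesamul), so the final letter is not what conditions the rule; the number of vowels is.
"rahpobher" has 3 vowels. The stems with 3 vowels (suzwusvur → nosuzwusvuruv, bigkifbar → nobigkifbaruv, riwkanom → noriwkanomuv) add no- … -uv around the stem.
The other patterns: stems with 1 vowel repeat the first consonant+vowel as a prefix; stems with 2 vowels add -ul.
So rahpobher → norahpobheruv.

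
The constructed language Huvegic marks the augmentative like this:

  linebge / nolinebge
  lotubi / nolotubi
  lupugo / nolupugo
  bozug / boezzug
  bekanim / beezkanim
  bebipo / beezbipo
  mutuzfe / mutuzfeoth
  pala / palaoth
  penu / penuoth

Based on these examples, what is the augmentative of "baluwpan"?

lupugo and bebipo both end in -o yet inflect differently (nolupugo, beezbipo), so the final letter is not what conditions the rule; the first letter is.
"baluwpan" begins with b-. The stems beginning with b- (bozug → boezzug, bekanim → beezkanim, bebipo → beezbipo) insert -ez- after the first vowel.
So baluwpan → baezluwpan.

baezluwpan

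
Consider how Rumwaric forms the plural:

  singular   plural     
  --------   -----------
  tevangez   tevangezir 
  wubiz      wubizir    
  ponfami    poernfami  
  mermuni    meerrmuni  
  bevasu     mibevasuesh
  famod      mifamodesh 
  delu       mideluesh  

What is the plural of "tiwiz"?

tiwizir

"tiwiz" ends in -z. The stems ending in -z (tevangez → tevangezir, wubiz → wubizir) add -ir.
The other patterns: stems ending in -i insert -er- after the first vowel; stems ending in -d or -u add mi- … -esh around the stem.
So tiwiz → tiwizir.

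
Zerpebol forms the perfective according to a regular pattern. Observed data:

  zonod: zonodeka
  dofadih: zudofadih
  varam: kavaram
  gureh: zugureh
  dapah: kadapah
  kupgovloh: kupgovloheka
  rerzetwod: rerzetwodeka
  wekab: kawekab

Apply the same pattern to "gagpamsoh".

gagpamsoheka

"gagpamsoh" has last vowel 'o'. The stems whose last vowel is 'o' (zonod → zonodeka, kupgovloh → kupgovloheka, rerzetwod → rerzetwodeka) add -eka.
The other patterns: stems whose last vowel is 'a' add the prefix ka-; stems whose last vowel is 'e' or 'i' add the prefix zu-.
So gagpamsoh → gagpamsoheka.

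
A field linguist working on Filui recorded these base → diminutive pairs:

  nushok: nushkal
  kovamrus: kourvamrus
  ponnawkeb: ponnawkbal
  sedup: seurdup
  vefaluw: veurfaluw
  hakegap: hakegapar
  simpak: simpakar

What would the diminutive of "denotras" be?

denotrasar

"denotras" has last vowel 'a'. The stems whose last vowel is 'a' (hakegap → hakegapar, simpak → simpakar) add -ar.
So denotras → denotrasar.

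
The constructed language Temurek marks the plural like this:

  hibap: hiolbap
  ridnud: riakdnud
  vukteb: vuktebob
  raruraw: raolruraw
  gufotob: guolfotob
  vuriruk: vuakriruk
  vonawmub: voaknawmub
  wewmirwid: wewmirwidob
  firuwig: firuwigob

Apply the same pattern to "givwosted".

"givwosted" has last vowel 'e'. The one such stem in the data (vukteb → vuktebob) adds -ob, so the same rule applies.
So givwosted → givwostedob.

givwostedob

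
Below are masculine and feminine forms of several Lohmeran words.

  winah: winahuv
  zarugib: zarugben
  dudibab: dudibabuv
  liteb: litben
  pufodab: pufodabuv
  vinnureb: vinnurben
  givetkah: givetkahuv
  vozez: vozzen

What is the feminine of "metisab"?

metisabuv

pufodab and liteb both end in -b yet inflect differently (pufodabuv, litben), so the final letter is not what conditions the rule; the last vowel is.
"metisab" has last vowel 'a'. The stems whose last vowel is 'a' (pufodab → pufodabuv, givetkah → givetkahuv, dudibab → dudibabuv) add -uv.
So metisab → metisabuv.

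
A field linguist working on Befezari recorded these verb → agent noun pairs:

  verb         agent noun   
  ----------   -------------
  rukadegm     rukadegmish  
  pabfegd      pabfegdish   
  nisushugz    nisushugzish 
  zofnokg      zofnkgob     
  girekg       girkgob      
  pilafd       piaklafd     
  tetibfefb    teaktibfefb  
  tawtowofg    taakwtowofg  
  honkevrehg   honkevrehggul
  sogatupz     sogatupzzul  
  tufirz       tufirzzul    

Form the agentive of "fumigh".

fumighish

pabfegd and pilafd both end in -d yet inflect differently (pabfegdish, piaklafd), so the final letter is not what conditions the rule; the second-to-last letter is.
"fumigh" has second-to-last letter 'g'. The stems whose second-to-last letter is 'g' (rukadegm → rukadegmish, pabfegd → pabfegdish, nisushugz → nisushugzish) add -ish.
So fumigh → fumighish.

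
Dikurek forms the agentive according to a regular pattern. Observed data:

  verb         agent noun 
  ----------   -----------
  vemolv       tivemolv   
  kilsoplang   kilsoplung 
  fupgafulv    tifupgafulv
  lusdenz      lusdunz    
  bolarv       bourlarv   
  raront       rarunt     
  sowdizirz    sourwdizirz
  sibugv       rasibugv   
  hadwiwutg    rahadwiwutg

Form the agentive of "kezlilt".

lusdenz and sowdizirz both end in -z yet inflect differently (lusdunz, sourwdizirz), so the final letter is not what conditions the rule; the second-to-last letter is.
"kezlilt" has second-to-last letter 'l'. The stems whose second-to-last letter is 'l' (fupgafulv → tifupgafulv, vemolv → tivemolv) add the prefix ti-.
So kezlilt → tikezlilt.

tikezlilt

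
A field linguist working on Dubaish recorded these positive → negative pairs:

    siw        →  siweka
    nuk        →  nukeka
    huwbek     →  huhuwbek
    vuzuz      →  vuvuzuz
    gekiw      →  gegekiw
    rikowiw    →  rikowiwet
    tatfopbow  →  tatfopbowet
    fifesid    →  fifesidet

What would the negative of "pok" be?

"pok" has 1 vowel. The stems with 1 vowel (siw → siweka, nuk → nukeka) add -eka.
The other patterns: stems with 2 vowels repeat the first consonant+vowel as a prefix; stems with 3 vowels add -et.
So pok → pokeka.

pokeka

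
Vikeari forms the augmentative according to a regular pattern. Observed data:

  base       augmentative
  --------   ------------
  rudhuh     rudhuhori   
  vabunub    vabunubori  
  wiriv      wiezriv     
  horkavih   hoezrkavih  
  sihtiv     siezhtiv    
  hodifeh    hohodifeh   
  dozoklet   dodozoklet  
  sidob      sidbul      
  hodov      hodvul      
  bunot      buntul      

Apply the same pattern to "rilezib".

rudhuh and horkavih both end in -h yet inflect differently (rudhuhori, hoezrkavih), so the final letter is not what conditions the rule; the last vowel is.
"rilezib" has last vowel 'i'. The stems whose last vowel is 'i' (wiriv → wiezriv, horkavih → hoezrkavih, sihtiv → siezhtiv) insert -ez- after the first vowel.
So rilezib → riezlezib.

riezlezib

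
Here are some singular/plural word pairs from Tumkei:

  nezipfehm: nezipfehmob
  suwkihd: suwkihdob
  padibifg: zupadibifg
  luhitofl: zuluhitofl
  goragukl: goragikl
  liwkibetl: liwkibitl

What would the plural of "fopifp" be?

zufopifp

luhitofl and goragukl both end in -l yet inflect differently (zuluhitofl, goragikl), so the final letter is not what conditions the rule; the second-to-last letter is.
"fopifp" has second-to-last letter 'f'. The stems whose second-to-last letter is 'f' (padibifg → zupadibifg, luhitofl → zuluhitofl) add the prefix zu-.
The other patterns: stems whose second-to-last letter is 'h' add -ob; stems whose second-to-last letter is 'k' or 't' change the last vowel to 'i'.
So fopifp → zufopifp.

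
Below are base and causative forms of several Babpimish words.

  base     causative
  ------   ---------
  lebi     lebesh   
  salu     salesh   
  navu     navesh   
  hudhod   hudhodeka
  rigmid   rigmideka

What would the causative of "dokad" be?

dokadeka

"dokad" ends in a consonant. The stems ending in a consonant (hudhod → hudhodeka, rigmid → rigmideka) add -eka.
So dokad → dokadeka.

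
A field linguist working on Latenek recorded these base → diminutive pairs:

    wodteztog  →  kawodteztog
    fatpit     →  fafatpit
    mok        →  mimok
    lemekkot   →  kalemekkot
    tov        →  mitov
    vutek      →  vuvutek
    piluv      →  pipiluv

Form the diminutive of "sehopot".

kasehopot

mok and vutek both end in -k yet inflect differently (mimok, vuvutek), so the final letter is not what conditions the rule; the number of vowels is.
"sehopot" has 3 vowels. The stems with 3 vowels (wodteztog → kawodteztog, lemekkot → kalemekkot) add the prefix ka-.
The other patterns: stems with 1 vowel add the prefix mi-; stems with 2 vowels repeat the first consonant+vowel as a prefix.
So sehopot → kasehopot.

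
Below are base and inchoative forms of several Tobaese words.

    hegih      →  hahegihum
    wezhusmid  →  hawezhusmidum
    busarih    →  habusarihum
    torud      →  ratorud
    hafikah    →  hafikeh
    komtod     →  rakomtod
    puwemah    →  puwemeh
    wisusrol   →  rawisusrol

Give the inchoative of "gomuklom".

puwemah and busarih both end in -h yet inflect differently (puwemeh, habusarihum), so the final letter is not what conditions the rule; the last vowel is.
"gomuklom" has last vowel 'o'. The stems whose last vowel is 'o' (wisusrol → rawisusrol, komtod → rakomtod) add the prefix ra-.
The other patterns: stems whose last vowel is 'a' change the last vowel to 'e'; stems whose last vowel is 'i' add ha- … -um around the stem.
So gomuklom → ragomuklom.

ragomuklom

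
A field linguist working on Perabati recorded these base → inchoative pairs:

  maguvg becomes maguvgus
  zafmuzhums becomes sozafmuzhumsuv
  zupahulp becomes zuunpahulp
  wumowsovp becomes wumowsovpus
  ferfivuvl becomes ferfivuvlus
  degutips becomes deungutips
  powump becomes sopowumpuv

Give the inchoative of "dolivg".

dolivgus

powump and wumowsovp both end in -p yet inflect differently (sopowumpuv, wumowsovpus), so the final letter is not what conditions the rule; the second-to-last letter is.
"dolivg" has second-to-last letter 'v'. The stems whose second-to-last letter is 'v' (maguvg → maguvgus, wumowsovp → wumowsovpus, ferfivuvl → ferfivuvlus) add -us.
The other patterns: stems whose second-to-last letter is 'm' add so- … -uv around the stem; stems whose second-to-last letter is 'l' or 'p' insert -un- after the first vowel.
So dolivg → dolivgus.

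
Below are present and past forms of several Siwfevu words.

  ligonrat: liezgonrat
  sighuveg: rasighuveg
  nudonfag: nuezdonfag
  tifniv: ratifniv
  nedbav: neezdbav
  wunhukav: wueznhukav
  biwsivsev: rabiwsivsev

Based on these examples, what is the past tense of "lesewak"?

"lesewak" has last vowel 'a'. The stems whose last vowel is 'a' (ligonrat → liezgonrat, wunhukav → wueznhukav, nudonfag → nuezdonfag) insert -ez- after the first vowel.
The other pattern: stems whose last vowel is 'e' or 'i' add the prefix ra-.
So lesewak → leezsewak.

leezsewak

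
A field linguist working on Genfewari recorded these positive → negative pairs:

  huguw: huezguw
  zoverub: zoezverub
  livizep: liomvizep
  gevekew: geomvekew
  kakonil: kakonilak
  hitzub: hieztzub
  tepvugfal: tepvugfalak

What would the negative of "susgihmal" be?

susgihmalak

huguw and gevekew both end in -w yet inflect differently (huezguw, geomvekew), so the final letter is not what conditions the rule; the last vowel is.
"susgihmal" has last vowel 'a'. The one such stem in the data (tepvugfal → tepvugfalak) adds -ak, so the same rule applies.
The other patterns: stems whose last vowel is 'u' insert -ez- after the first vowel; stems whose last vowel is 'e' insert -om- after the first vowel.
So susgihmal → susgihmalak.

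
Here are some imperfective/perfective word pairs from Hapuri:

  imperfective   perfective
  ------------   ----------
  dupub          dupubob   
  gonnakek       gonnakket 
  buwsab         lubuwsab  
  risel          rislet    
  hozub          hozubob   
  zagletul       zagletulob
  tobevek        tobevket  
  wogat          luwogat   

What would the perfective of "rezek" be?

rezket

zagletul and risel both end in -l yet inflect differently (zagletulob, rislet), so the final letter is not what conditions the rule; the last vowel is.
"rezek" has last vowel 'e'. The stems whose last vowel is 'e' (gonnakek → gonnakket, risel → rislet, tobevek → tobevket) delete the last vowel and add -et.
The other patterns: stems whose last vowel is 'u' add -ob; stems whose last vowel is 'a' add the prefix lu-.
So rezek → rezket.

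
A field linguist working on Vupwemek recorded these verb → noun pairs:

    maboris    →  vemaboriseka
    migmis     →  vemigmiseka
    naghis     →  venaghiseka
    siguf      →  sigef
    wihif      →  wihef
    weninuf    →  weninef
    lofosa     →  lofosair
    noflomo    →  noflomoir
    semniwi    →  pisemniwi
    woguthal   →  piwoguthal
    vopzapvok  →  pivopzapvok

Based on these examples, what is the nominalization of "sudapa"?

sudapair

"sudapa" ends in -a. The one such stem in the data (lofosa → lofosair) adds -ir, so the same rule applies.
The other patterns: stems ending in -s add ve- … -eka around the stem; stems ending in -f change the last vowel to 'e'; stems ending in -i, -k or -l add the prefix pi-.
So sudapa → sudapair.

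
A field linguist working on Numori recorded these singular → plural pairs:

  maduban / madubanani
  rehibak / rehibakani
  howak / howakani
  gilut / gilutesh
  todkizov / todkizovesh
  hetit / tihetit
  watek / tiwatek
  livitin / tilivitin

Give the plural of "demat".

dematani

gilut and hetit both end in -t yet inflect differently (gilutesh, tihetit), so the final letter is not what conditions the rule; the last vowel is.
"demat" has last vowel 'a'. The stems whose last vowel is 'a' (maduban → madubanani, rehibak → rehibakani, howak → howakani) add -ani.
The other patterns: stems whose last vowel is 'o' or 'u' add -esh; stems whose last vowel is 'e' or 'i' add the prefix ti-.
So demat → dematani.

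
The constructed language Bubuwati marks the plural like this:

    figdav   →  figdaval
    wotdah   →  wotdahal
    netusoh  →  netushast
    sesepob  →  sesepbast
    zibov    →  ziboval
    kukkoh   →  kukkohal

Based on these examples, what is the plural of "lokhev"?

lokheval

wotdah and netusoh both end in -h yet inflect differently (wotdahal, netushast), so the final letter is not what conditions the rule; the number of vowels is.
"lokhev" has 2 vowels. The stems with 2 vowels (figdav → figdaval, wotdah → wotdahal, zibov → ziboval) add -al.
So lokhev → lokheval.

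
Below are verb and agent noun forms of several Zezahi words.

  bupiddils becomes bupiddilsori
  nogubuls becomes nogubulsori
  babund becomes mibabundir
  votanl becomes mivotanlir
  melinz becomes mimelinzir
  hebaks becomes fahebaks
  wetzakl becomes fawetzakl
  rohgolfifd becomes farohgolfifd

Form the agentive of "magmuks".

bupiddils and hebaks both end in -s yet inflect differently (bupiddilsori, fahebaks), so the final letter is not what conditions the rule; the second-to-last letter is.
"magmuks" has second-to-last letter 'k'. The stems whose second-to-last letter is 'k' (hebaks → fahebaks, wetzakl → fawetzakl) add the prefix fa-.
So magmuks → famagmuks.

famagmuks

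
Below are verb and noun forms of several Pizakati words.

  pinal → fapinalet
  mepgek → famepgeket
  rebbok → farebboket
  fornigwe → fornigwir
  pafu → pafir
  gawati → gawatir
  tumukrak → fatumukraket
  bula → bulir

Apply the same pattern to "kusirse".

kusirsir

mepgek and fornigwe both have last vowel 'e' yet inflect differently (famepgeket, fornigwir), so the last vowel is not what conditions the rule; whether the stem ends in a vowel or a consonant is.
"kusirse" ends in a vowel. The stems ending in a vowel (gawati → gawatir, pafu → pafir, fornigwe → fornigwir) drop the final letter and add -ir.
The other pattern: stems ending in a consonant add fa- … -et around the stem.
So kusirse → kusirsir.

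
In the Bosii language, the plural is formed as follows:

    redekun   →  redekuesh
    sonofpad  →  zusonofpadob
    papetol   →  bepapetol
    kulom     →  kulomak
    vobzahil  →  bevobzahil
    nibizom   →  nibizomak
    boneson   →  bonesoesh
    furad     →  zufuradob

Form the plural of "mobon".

moboesh

papetol and boneson both have last vowel 'o' yet inflect differently (bepapetol, bonesoesh), so the last vowel is not what conditions the rule; the final letter is.
"mobon" ends in -n. The stems ending in -n (redekun → redekuesh, boneson → bonesoesh) drop the final letter and add -esh.
The other patterns: stems ending in -l add the prefix be-; stems ending in -m add -ak; stems ending in -d add zu- … -ob around the stem.
So mobon → moboesh.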